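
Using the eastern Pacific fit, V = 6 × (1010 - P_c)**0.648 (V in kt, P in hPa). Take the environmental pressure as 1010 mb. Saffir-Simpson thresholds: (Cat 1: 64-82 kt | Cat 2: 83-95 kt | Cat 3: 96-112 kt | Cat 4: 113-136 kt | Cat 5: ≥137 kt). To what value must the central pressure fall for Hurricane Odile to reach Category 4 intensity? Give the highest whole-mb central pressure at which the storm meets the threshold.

Category 4 begins at V = 113 kt.
Required ΔP = (113/6)^(1/0.648) = 18.833^1.543 ≈ 92.79 mb.
P_c ≤ 1010 − 92.79 = 917.21, so the highest integer P_c is 917 mb.

917 mb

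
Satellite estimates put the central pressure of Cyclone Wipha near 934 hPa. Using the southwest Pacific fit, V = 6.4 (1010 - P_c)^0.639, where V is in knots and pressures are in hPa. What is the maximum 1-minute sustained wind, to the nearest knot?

ΔP = 1010 − 934 = 76 hPa.
76^0.639 ≈ 15.916.
V ≈ 6.4 × 15.916 ≈ 101.9 kt.

102 kt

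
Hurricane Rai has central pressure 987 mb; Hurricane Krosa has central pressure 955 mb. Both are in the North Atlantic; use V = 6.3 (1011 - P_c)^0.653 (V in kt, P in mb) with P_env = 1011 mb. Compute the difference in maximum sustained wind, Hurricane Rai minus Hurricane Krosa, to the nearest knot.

Hurricane Rai: ΔP = 24; V ≈ 6.3 × 24^0.653 ≈ 50.19 kt.
Hurricane Krosa: ΔP = 56; V ≈ 6.3 × 56^0.653 ≈ 87.28 kt.
Difference ≈ 50.19 − 87.28 = -37.09 → -37 kt.

-37 kt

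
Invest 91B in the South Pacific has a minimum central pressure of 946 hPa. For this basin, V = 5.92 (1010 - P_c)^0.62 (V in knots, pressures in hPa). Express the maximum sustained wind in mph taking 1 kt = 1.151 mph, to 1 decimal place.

89.8 mph

ΔP = 1010 − 946 = 64 hPa.
V ≈ 5.92 × 64^0.62 = 5.92 × 13.177 ≈ 78.011 kt.
78.011 × 1.151 ≈ 89.79 mph → 89.8 mph.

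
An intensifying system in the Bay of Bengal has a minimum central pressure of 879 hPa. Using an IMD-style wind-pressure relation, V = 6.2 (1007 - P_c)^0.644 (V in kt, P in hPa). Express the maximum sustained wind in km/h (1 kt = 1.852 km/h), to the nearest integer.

ΔP = 1007 − 879 = 128 hPa.
V ≈ 6.2 × 128^0.644 = 6.2 × 22.753 ≈ 141.070 kt.
141.070 × 1.852 ≈ 261.26 km/h → 261 km/h.

261 km/h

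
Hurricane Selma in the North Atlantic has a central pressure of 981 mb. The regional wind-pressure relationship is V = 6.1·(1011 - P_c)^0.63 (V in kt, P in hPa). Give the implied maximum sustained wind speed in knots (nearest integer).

52 kt

ΔP = 1011 − 981 = 30 mb.
30^0.63 ≈ 8.523.
V ≈ 6.1 × 8.523 ≈ 52.0 kt.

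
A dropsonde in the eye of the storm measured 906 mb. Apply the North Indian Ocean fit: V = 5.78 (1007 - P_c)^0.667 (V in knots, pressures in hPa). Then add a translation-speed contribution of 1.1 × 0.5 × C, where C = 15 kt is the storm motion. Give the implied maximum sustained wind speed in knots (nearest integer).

134 kt

ΔP = 1007 − 906 = 101 mb.
101^0.667 ≈ 21.721.
V ≈ 5.78 × 21.721 ≈ 125.5 kt.
Translation term: 1.1 × 0.5 × 15 = 8.25 kt.
Corrected V ≈ 133.75 kt → 134 kt.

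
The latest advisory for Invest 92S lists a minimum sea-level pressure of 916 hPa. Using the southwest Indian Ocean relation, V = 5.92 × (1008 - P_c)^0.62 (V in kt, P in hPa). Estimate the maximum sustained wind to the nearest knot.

ΔP = 1008 − 916 = 92 hPa.
92^0.62 ≈ 16.502.
V ≈ 5.92 × 16.502 ≈ 97.7 kt.

98 kt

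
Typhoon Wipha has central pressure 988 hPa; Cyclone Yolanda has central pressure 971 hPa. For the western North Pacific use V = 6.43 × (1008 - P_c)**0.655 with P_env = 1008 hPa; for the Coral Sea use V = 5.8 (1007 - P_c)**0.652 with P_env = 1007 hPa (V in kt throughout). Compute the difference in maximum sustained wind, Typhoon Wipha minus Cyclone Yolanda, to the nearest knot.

-14 kt

Typhoon Wipha: ΔP = 20; V ≈ 6.43 × 20^0.655 ≈ 45.75 kt.
Cyclone Yolanda: ΔP = 36; V ≈ 5.8 × 36^0.652 ≈ 60.00 kt.
Difference ≈ 45.75 − 60.00 = -14.25 → -14 kt.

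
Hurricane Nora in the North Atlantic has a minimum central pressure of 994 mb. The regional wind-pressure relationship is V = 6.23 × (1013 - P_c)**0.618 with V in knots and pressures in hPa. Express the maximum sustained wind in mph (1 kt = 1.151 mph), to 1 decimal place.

ΔP = 1013 − 994 = 19 mb.
V ≈ 6.23 × 19^0.618 = 6.23 × 6.170 ≈ 38.438 kt.
38.438 × 1.151 ≈ 44.24 mph → 44.2 mph.

44.2 mph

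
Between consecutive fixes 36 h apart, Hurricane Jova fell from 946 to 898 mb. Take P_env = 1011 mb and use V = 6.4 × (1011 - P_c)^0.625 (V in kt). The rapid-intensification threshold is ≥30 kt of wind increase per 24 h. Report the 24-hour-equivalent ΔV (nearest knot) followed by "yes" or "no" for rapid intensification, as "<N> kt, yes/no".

V₁: ΔP = 65, V ≈ 6.4 × 65^0.625 ≈ 86.95 kt.
V₂: ΔP = 113, V ≈ 6.4 × 113^0.625 ≈ 122.84 kt.
ΔV over 36 h = 35.89 kt → 24 h equivalent = 35.89 × 24/36 ≈ 23.93 kt.
24 kt < 30 kt ⇒ not rapid intensification.

24 kt, no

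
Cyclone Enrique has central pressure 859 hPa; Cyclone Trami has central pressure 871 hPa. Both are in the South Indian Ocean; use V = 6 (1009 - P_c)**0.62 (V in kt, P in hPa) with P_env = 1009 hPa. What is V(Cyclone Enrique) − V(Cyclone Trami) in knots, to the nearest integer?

7 kt

Cyclone Enrique: ΔP = 150; V ≈ 6 × 150^0.62 ≈ 134.07 kt.
Cyclone Trami: ΔP = 138; V ≈ 6 × 138^0.62 ≈ 127.31 kt.
Difference ≈ 134.07 − 127.31 = 6.76 → 7 kt.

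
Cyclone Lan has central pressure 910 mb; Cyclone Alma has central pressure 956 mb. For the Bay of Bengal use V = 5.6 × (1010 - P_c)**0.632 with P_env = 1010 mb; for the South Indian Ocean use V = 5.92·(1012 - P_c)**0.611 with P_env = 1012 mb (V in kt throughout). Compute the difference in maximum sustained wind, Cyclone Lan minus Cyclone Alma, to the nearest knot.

34 kt

Cyclone Lan: ΔP = 100; V ≈ 5.6 × 100^0.632 ≈ 102.85 kt.
Cyclone Alma: ΔP = 56; V ≈ 5.92 × 56^0.611 ≈ 69.26 kt.
Difference ≈ 102.85 − 69.26 = 33.59 → 34 kt.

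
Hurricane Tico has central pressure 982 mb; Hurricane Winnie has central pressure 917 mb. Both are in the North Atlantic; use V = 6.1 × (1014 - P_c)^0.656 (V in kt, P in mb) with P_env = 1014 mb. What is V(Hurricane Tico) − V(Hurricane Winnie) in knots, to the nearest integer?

Hurricane Tico: ΔP = 32; V ≈ 6.1 × 32^0.656 ≈ 59.25 kt.
Hurricane Winnie: ΔP = 97; V ≈ 6.1 × 97^0.656 ≈ 122.65 kt.
Difference ≈ 59.25 − 122.65 = -63.40 → -63 kt.

-63 kt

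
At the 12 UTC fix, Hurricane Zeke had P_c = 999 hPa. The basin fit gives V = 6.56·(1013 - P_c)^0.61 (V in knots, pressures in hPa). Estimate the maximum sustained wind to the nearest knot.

ΔP = 1013 − 999 = 14 hPa.
14^0.61 ≈ 5.002.
V ≈ 6.56 × 5.002 ≈ 32.8 kt.

33 kt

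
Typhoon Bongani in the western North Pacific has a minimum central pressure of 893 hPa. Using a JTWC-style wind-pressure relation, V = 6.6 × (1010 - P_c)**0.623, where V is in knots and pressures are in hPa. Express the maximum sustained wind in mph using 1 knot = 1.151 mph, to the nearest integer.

148 mph

ΔP = 1010 − 893 = 117 hPa.
V ≈ 6.6 × 117^0.623 = 6.6 × 19.430 ≈ 128.240 kt.
128.240 × 1.151 ≈ 147.60 mph → 148 mph.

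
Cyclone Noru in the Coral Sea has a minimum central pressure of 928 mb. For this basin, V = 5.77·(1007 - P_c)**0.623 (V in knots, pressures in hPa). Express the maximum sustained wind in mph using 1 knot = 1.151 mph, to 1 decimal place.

101.0 mph

ΔP = 1007 − 928 = 79 mb.
V ≈ 5.77 × 79^0.623 = 5.77 × 15.213 ≈ 87.780 kt.
87.780 × 1.151 ≈ 101.04 mph → 101.0 mph.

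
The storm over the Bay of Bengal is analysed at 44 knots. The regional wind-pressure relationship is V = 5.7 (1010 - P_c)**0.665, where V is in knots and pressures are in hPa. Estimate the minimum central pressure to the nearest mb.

ΔP = (V / 5.7)^(1/0.665) = (44/5.7)^1.504.
44/5.7 = 7.719; 7.719^1.504 ≈ 21.61 mb.
P_c = 1010 − 21.61 = 988.39 ≈ 988 mb.

988 mb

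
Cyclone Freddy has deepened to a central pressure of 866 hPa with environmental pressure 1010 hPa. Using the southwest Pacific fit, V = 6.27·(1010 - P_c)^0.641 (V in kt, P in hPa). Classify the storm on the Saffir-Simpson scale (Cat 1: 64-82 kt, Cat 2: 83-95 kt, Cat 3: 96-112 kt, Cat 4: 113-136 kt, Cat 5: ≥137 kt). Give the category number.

5

ΔP = 1010 − 866 = 144 hPa.
V ≈ 6.27 × 144^0.641 = 6.27 × 24.18 ≈ 152 kt.
152 kt falls in the Category 5 band.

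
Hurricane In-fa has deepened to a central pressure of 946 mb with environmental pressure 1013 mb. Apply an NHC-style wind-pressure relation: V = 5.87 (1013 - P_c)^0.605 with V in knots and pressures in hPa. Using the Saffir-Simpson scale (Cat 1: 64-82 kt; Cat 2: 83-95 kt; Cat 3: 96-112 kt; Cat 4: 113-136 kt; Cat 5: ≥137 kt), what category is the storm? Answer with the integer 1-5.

1

ΔP = 1013 − 946 = 67 mb.
V ≈ 5.87 × 67^0.605 = 5.87 × 12.73 ≈ 75 kt.
75 kt falls in the Category 1 band.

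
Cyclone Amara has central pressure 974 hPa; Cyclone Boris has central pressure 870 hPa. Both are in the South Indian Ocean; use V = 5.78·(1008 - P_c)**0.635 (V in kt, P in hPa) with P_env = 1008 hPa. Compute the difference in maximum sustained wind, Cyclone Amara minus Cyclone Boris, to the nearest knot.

Cyclone Amara: ΔP = 34; V ≈ 5.78 × 34^0.635 ≈ 54.25 kt.
Cyclone Boris: ΔP = 138; V ≈ 5.78 × 138^0.635 ≈ 132.05 kt.
Difference ≈ 54.25 − 132.05 = -77.80 → -78 kt.

-78 kt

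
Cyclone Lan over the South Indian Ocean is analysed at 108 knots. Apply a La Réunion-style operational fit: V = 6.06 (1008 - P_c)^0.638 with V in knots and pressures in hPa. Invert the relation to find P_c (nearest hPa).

917 hPa

ΔP = (V / 6.06)^(1/0.638) = (108/6.06)^1.567.
108/6.06 = 17.822; 17.822^1.567 ≈ 91.36 hPa.
P_c = 1008 − 91.36 = 916.64 ≈ 917 hPa.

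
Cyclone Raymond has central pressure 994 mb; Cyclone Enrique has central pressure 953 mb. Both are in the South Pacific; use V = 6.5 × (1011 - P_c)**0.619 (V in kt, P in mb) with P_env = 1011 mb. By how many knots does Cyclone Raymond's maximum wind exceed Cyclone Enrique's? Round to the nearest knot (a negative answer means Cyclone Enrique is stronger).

Cyclone Raymond: ΔP = 17; V ≈ 6.5 × 17^0.619 ≈ 37.55 kt.
Cyclone Enrique: ΔP = 58; V ≈ 6.5 × 58^0.619 ≈ 80.26 kt.
Difference ≈ 37.55 − 80.26 = -42.71 → -43 kt.

-43 kt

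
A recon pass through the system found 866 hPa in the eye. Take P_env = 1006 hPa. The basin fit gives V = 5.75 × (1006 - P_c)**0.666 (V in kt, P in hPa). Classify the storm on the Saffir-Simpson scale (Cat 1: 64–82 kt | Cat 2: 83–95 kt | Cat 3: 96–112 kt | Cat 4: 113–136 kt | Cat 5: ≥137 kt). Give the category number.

ΔP = 1006 − 866 = 140 hPa.
V ≈ 5.75 × 140^0.666 = 5.75 × 26.87 ≈ 155 kt.
155 kt falls in the Category 5 band.

5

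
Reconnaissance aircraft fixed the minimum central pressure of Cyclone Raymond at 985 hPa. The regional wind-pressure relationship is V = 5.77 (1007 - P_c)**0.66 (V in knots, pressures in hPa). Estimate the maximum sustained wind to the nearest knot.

44 kt

ΔP = 1007 − 985 = 22 hPa.
22^0.66 ≈ 7.691.
V ≈ 5.77 × 7.691 ≈ 44.4 kt.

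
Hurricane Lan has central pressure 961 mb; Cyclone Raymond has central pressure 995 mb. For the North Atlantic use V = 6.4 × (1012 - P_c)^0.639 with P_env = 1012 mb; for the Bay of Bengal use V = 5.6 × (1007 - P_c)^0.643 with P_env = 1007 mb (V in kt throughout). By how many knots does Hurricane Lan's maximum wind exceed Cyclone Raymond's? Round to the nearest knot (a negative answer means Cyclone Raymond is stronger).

Hurricane Lan: ΔP = 51; V ≈ 6.4 × 51^0.639 ≈ 78.94 kt.
Cyclone Raymond: ΔP = 12; V ≈ 5.6 × 12^0.643 ≈ 27.68 kt.
Difference ≈ 78.94 − 27.68 = 51.26 → 51 kt.

51 kt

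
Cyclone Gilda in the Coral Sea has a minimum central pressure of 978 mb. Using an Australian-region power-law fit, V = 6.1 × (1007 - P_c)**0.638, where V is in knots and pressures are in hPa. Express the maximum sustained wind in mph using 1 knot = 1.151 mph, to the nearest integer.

ΔP = 1007 − 978 = 29 mb.
V ≈ 6.1 × 29^0.638 = 6.1 × 8.571 ≈ 52.281 kt.
52.281 × 1.151 ≈ 60.17 mph → 60 mph.

60 mph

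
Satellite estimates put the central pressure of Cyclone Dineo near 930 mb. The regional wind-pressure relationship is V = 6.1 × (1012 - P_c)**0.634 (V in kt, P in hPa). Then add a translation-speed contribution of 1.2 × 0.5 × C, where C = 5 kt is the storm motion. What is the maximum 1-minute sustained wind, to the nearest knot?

ΔP = 1012 − 930 = 82 mb.
82^0.634 ≈ 16.344.
V ≈ 6.1 × 16.344 ≈ 99.7 kt.
Translation term: 1.2 × 0.5 × 5 = 3 kt.
Corrected V ≈ 102.7 kt → 103 kt.

103 kt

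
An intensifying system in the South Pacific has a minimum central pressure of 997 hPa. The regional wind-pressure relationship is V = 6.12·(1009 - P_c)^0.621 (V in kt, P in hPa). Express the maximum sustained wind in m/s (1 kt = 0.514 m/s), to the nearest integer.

ΔP = 1009 − 997 = 12 hPa.
V ≈ 6.12 × 12^0.621 = 6.12 × 4.679 ≈ 28.637 kt.
28.637 × 0.514 ≈ 14.72 m/s → 15 m/s.

15 m/s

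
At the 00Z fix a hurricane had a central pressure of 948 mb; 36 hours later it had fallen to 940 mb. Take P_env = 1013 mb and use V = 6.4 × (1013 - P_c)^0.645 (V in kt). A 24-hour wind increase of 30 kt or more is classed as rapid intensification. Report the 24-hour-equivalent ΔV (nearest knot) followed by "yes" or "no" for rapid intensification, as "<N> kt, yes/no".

V₁: ΔP = 65, V ≈ 6.4 × 65^0.645 ≈ 94.52 kt.
V₂: ΔP = 73, V ≈ 6.4 × 73^0.645 ≈ 101.86 kt.
ΔV over 36 h = 7.34 kt → 24 h equivalent = 7.34 × 24/36 ≈ 4.89 kt.
5 kt < 30 kt ⇒ not rapid intensification.

5 kt, no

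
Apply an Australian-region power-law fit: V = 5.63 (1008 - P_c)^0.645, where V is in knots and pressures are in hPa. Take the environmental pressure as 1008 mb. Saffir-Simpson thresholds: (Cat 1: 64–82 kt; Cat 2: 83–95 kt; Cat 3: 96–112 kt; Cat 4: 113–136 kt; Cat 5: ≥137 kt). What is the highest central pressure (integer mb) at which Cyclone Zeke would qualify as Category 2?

943 mb

Category 2 begins at V = 83 kt.
Required ΔP = (83/5.63)^(1/0.645) = 14.742^1.550 ≈ 64.82 mb.
P_c ≤ 1008 − 64.82 = 943.18, so the highest integer P_c is 943 mb.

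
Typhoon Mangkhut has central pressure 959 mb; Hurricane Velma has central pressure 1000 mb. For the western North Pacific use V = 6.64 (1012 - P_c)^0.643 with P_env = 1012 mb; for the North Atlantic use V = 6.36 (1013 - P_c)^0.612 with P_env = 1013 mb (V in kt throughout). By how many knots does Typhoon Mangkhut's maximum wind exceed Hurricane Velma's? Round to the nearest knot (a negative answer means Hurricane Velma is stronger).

55 kt

Typhoon Mangkhut: ΔP = 53; V ≈ 6.64 × 53^0.643 ≈ 85.29 kt.
Hurricane Velma: ΔP = 13; V ≈ 6.36 × 13^0.612 ≈ 30.56 kt.
Difference ≈ 85.29 − 30.56 = 54.73 → 55 kt.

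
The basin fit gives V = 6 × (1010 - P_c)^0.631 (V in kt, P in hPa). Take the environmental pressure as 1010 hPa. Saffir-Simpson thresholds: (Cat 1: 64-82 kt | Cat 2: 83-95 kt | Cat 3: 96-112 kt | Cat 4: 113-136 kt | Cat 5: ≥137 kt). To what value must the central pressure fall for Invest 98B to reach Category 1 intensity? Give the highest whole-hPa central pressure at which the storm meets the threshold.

Category 1 begins at V = 64 kt.
Required ΔP = (64/6)^(1/0.631) = 10.667^1.585 ≈ 42.58 hPa.
P_c ≤ 1010 − 42.58 = 967.42, so the highest integer P_c is 967 hPa.

967 hPa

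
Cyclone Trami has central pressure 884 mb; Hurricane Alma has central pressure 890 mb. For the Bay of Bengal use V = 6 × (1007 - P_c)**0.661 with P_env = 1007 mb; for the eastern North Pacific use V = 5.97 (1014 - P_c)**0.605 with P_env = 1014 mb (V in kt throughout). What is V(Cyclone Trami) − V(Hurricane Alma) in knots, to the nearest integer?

Cyclone Trami: ΔP = 123; V ≈ 6 × 123^0.661 ≈ 144.40 kt.
Hurricane Alma: ΔP = 124; V ≈ 5.97 × 124^0.605 ≈ 110.28 kt.
Difference ≈ 144.40 − 110.28 = 34.12 → 34 kt.

34 kt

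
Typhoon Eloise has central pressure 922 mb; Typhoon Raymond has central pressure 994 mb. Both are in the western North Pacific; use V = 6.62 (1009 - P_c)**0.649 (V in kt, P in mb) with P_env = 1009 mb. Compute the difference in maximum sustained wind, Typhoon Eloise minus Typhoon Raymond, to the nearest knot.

82 kt

Typhoon Eloise: ΔP = 87; V ≈ 6.62 × 87^0.649 ≈ 120.12 kt.
Typhoon Raymond: ΔP = 15; V ≈ 6.62 × 15^0.649 ≈ 38.38 kt.
Difference ≈ 120.12 − 38.38 = 81.74 → 82 kt.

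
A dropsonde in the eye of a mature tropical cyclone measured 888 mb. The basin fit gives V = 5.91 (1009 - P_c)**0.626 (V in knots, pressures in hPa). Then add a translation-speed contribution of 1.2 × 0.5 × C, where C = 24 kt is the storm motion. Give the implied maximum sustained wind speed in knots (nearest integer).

ΔP = 1009 − 888 = 121 mb.
121^0.626 ≈ 20.129.
V ≈ 5.91 × 20.129 ≈ 119.0 kt.
Translation term: 1.2 × 0.5 × 24 = 14.4 kt.
Corrected V ≈ 133.4 kt → 133 kt.

133 kt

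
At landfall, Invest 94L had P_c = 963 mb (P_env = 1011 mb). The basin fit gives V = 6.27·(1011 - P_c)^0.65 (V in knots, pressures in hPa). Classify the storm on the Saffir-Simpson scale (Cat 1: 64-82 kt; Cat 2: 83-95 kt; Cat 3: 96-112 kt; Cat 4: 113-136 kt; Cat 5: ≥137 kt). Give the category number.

ΔP = 1011 − 963 = 48 mb.
V ≈ 6.27 × 48^0.65 = 6.27 × 12.38 ≈ 78 kt.
78 kt falls in the Category 1 band.

1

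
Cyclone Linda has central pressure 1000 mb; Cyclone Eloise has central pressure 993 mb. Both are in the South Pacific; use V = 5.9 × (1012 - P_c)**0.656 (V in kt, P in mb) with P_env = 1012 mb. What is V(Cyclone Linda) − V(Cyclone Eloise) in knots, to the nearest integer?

Cyclone Linda: ΔP = 12; V ≈ 5.9 × 12^0.656 ≈ 30.12 kt.
Cyclone Eloise: ΔP = 19; V ≈ 5.9 × 19^0.656 ≈ 40.71 kt.
Difference ≈ 30.12 − 40.71 = -10.59 → -11 kt.

-11 kt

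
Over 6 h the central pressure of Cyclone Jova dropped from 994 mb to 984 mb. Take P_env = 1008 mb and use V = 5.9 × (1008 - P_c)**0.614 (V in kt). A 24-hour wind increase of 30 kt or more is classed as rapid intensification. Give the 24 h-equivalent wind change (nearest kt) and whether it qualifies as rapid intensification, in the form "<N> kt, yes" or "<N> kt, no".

47 kt, yes

V₁: ΔP = 14, V ≈ 5.9 × 14^0.614 ≈ 29.82 kt.
V₂: ΔP = 24, V ≈ 5.9 × 24^0.614 ≈ 41.52 kt.
ΔV over 6 h = 11.70 kt → 24 h equivalent = 11.70 × 24/6 ≈ 46.80 kt.
47 kt ≥ 30 kt ⇒ rapid intensification.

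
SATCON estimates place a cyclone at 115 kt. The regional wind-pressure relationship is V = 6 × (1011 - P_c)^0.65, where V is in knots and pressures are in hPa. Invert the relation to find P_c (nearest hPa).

917 hPa

ΔP = (V / 6)^(1/0.65) = (115/6)^1.538.
115/6 = 19.167; 19.167^1.538 ≈ 94.00 hPa.
P_c = 1011 − 94.00 = 917.00 ≈ 917 hPa.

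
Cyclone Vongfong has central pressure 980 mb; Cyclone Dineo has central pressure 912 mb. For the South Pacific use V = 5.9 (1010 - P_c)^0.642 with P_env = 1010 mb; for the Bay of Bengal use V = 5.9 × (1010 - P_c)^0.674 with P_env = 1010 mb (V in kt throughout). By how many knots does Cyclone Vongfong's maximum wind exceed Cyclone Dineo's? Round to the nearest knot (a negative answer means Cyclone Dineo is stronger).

-77 kt

Cyclone Vongfong: ΔP = 30; V ≈ 5.9 × 30^0.642 ≈ 52.38 kt.
Cyclone Dineo: ΔP = 98; V ≈ 5.9 × 98^0.674 ≈ 129.70 kt.
Difference ≈ 52.38 − 129.70 = -77.32 → -77 kt.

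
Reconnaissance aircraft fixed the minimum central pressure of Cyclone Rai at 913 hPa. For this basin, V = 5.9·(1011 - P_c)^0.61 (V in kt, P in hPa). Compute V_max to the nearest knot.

97 kt

ΔP = 1011 − 913 = 98 hPa.
98^0.61 ≈ 16.393.
V ≈ 5.9 × 16.393 ≈ 96.7 kt.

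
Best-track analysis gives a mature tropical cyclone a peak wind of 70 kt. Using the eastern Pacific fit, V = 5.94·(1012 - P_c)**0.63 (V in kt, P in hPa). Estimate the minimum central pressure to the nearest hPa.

ΔP = (V / 5.94)^(1/0.63) = (70/5.94)^1.587.
70/5.94 = 11.785; 11.785^1.587 ≈ 50.18 hPa.
P_c = 1012 − 50.18 = 961.82 ≈ 962 hPa.

962 hPa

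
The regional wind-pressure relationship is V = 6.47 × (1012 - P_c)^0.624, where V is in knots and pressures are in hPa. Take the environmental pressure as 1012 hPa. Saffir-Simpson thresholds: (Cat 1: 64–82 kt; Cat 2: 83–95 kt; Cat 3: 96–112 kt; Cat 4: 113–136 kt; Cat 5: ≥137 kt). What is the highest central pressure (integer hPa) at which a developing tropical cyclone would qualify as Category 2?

Category 2 begins at V = 83 kt.
Required ΔP = (83/6.47)^(1/0.624) = 12.828^1.603 ≈ 59.69 hPa.
P_c ≤ 1012 − 59.69 = 952.31, so the highest integer P_c is 952 hPa.

952 hPa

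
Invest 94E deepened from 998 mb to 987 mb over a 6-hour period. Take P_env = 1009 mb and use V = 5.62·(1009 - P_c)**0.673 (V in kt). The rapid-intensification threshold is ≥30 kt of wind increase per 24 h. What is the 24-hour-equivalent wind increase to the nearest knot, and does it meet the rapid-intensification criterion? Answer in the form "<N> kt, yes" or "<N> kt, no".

V₁: ΔP = 11, V ≈ 5.62 × 11^0.673 ≈ 28.22 kt.
V₂: ΔP = 22, V ≈ 5.62 × 22^0.673 ≈ 45.00 kt.
ΔV over 6 h = 16.78 kt → 24 h equivalent = 16.78 × 24/6 ≈ 67.12 kt.
67 kt ≥ 30 kt ⇒ rapid intensification.

67 kt, yes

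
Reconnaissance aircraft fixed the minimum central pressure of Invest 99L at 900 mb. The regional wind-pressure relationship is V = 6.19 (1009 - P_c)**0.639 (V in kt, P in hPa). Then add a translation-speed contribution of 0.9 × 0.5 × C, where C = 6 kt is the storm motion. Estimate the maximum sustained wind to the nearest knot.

ΔP = 1009 − 900 = 109 mb.
109^0.639 ≈ 20.041.
V ≈ 6.19 × 20.041 ≈ 124.1 kt.
Translation term: 0.9 × 0.5 × 6 = 2.7 kt.
Corrected V ≈ 126.8 kt → 127 kt.

127 kt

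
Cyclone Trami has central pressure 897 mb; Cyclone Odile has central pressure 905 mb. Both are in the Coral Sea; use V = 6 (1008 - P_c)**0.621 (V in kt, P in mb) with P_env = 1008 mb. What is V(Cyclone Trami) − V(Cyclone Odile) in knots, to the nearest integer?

Cyclone Trami: ΔP = 111; V ≈ 6 × 111^0.621 ≈ 111.76 kt.
Cyclone Odile: ΔP = 103; V ≈ 6 × 103^0.621 ≈ 106.69 kt.
Difference ≈ 111.76 − 106.69 = 5.07 → 5 kt.

5 kt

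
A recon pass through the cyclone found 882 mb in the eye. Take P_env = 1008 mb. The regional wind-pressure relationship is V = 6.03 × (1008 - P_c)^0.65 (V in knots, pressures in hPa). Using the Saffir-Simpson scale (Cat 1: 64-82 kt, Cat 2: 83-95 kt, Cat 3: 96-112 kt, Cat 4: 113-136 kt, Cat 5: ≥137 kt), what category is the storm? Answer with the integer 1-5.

5

ΔP = 1008 − 882 = 126 mb.
V ≈ 6.03 × 126^0.65 = 6.03 × 23.19 ≈ 140 kt.
140 kt falls in the Category 5 band.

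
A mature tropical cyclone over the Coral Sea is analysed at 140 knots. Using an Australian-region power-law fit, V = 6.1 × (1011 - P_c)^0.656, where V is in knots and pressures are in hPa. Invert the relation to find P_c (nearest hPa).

ΔP = (V / 6.1)^(1/0.656) = (140/6.1)^1.524.
140/6.1 = 22.951; 22.951^1.524 ≈ 118.68 hPa.
P_c = 1011 − 118.68 = 892.32 ≈ 892 hPa.

892 hPa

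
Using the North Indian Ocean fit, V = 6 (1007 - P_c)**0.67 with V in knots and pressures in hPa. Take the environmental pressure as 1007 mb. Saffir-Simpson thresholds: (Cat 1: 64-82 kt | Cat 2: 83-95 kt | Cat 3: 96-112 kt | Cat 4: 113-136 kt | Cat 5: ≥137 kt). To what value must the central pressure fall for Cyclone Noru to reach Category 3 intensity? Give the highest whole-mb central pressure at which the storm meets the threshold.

944 mb

Category 3 begins at V = 96 kt.
Required ΔP = (96/6)^(1/0.67) = 16.000^1.493 ≈ 62.69 mb.
P_c ≤ 1007 − 62.69 = 944.31, so the highest integer P_c is 944 mb.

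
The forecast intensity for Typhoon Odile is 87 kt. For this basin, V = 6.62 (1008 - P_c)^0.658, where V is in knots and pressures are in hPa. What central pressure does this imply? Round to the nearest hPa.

958 hPa

ΔP = (V / 6.62)^(1/0.658) = (87/6.62)^1.520.
87/6.62 = 13.142; 13.142^1.520 ≈ 50.13 hPa.
P_c = 1008 − 50.13 = 957.87 ≈ 958 hPa.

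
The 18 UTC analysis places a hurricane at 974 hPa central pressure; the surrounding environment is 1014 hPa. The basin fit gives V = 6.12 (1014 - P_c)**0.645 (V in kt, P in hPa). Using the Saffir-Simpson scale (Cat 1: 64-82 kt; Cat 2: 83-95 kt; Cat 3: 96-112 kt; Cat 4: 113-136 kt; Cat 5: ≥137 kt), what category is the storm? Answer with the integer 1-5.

1

ΔP = 1014 − 974 = 40 hPa.
V ≈ 6.12 × 40^0.645 = 6.12 × 10.80 ≈ 66 kt.
66 kt falls in the Category 1 band.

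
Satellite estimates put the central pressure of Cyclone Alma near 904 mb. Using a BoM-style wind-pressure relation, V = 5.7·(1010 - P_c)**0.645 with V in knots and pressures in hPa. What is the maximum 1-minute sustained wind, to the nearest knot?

115 kt

ΔP = 1010 − 904 = 106 mb.
106^0.645 ≈ 20.245.
V ≈ 5.7 × 20.245 ≈ 115.4 kt.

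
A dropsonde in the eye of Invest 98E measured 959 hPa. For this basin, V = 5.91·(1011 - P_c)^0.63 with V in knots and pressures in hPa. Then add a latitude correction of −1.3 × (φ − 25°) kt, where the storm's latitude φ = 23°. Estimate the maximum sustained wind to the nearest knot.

74 kt

ΔP = 1011 − 959 = 52 hPa.
52^0.63 ≈ 12.053.
V ≈ 5.91 × 12.053 ≈ 71.2 kt.
Latitude correction: −1.3 × (23 − 25) = 2.6 kt.
Corrected V ≈ 73.8 kt → 74 kt.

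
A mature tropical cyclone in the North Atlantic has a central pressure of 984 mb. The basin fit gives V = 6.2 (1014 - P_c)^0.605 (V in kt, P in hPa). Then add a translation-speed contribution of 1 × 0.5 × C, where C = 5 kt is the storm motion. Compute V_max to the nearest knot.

ΔP = 1014 − 984 = 30 mb.
30^0.605 ≈ 7.828.
V ≈ 6.2 × 7.828 ≈ 48.5 kt.
Translation term: 1 × 0.5 × 5 = 2.5 kt.
Corrected V ≈ 51 kt → 51 kt.

51 kt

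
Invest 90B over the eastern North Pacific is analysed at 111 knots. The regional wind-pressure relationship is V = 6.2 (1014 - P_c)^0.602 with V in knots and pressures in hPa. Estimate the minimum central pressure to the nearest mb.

893 mb

ΔP = (V / 6.2)^(1/0.602) = (111/6.2)^1.661.
111/6.2 = 17.903; 17.903^1.661 ≈ 120.58 mb.
P_c = 1014 − 120.58 = 893.42 ≈ 893 mb.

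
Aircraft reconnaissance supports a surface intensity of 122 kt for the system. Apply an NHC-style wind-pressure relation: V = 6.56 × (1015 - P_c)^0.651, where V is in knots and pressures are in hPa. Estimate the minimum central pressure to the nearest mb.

ΔP = (V / 6.56)^(1/0.651) = (122/6.56)^1.536.
122/6.56 = 18.598; 18.598^1.536 ≈ 89.13 mb.
P_c = 1015 − 89.13 = 925.87 ≈ 926 mb.

926 mb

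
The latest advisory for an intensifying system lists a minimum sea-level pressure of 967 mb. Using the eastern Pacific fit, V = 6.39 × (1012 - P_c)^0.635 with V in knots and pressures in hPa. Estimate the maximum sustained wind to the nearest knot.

72 kt

ΔP = 1012 − 967 = 45 mb.
45^0.635 ≈ 11.215.
V ≈ 6.39 × 11.215 ≈ 71.7 kt.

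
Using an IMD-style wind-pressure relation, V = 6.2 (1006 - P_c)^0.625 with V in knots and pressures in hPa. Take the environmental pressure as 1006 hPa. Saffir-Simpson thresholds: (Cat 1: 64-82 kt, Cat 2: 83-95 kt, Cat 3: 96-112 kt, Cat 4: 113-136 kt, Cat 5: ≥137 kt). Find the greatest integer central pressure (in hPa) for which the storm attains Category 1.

964 hPa

Category 1 begins at V = 64 kt.
Required ΔP = (64/6.2)^(1/0.625) = 10.323^1.600 ≈ 41.89 hPa.
P_c ≤ 1006 − 41.89 = 964.11, so the highest integer P_c is 964 hPa.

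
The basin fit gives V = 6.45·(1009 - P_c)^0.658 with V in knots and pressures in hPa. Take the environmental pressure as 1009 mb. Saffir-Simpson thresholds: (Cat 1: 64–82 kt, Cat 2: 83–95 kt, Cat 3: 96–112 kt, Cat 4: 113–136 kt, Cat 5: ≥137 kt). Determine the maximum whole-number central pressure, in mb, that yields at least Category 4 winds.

931 mb

Category 4 begins at V = 113 kt.
Required ΔP = (113/6.45)^(1/0.658) = 17.519^1.520 ≈ 77.60 mb.
P_c ≤ 1009 − 77.60 = 931.40, so the highest integer P_c is 931 mb.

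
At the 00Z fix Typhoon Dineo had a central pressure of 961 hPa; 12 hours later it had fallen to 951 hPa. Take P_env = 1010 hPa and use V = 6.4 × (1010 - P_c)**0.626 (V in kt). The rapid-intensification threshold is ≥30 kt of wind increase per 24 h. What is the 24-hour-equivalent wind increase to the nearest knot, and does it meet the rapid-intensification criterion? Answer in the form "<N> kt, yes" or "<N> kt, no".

18 kt, no

V₁: ΔP = 49, V ≈ 6.4 × 49^0.626 ≈ 73.15 kt.
V₂: ΔP = 59, V ≈ 6.4 × 59^0.626 ≈ 82.17 kt.
ΔV over 12 h = 9.02 kt → 24 h equivalent = 9.02 × 24/12 ≈ 18.04 kt.
18 kt < 30 kt ⇒ not rapid intensification.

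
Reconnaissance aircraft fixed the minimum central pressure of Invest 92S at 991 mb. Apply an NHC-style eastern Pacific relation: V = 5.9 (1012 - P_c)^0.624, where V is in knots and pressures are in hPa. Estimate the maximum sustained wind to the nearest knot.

ΔP = 1012 − 991 = 21 mb.
21^0.624 ≈ 6.684.
V ≈ 5.9 × 6.684 ≈ 39.4 kt.

39 kt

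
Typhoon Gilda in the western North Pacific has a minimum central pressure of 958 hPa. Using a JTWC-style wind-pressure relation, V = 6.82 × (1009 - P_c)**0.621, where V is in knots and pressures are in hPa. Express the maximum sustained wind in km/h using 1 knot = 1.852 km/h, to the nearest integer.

145 km/h

ΔP = 1009 − 958 = 51 hPa.
V ≈ 6.82 × 51^0.621 = 6.82 × 11.492 ≈ 78.376 kt.
78.376 × 1.852 ≈ 145.15 km/h → 145 km/h.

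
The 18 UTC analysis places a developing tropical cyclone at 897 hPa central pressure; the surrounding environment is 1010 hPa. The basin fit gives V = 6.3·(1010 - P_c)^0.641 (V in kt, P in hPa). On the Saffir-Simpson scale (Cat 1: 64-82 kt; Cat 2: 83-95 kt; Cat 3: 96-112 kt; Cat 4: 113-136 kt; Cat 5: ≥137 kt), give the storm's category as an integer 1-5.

ΔP = 1010 − 897 = 113 hPa.
V ≈ 6.3 × 113^0.641 = 6.3 × 20.70 ≈ 130 kt.
130 kt falls in the Category 4 band.

4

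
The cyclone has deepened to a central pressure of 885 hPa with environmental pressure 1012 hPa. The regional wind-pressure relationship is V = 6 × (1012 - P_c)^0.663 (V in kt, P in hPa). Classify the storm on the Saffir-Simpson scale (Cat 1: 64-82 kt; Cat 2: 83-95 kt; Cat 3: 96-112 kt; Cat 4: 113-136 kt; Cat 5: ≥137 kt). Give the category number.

ΔP = 1012 − 885 = 127 hPa.
V ≈ 6 × 127^0.663 = 6 × 24.82 ≈ 149 kt.
149 kt falls in the Category 5 band.

5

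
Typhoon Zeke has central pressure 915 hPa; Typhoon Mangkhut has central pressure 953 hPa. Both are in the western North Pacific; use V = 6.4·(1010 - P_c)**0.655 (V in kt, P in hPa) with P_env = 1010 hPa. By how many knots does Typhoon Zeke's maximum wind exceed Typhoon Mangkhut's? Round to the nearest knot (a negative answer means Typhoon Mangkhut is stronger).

36 kt

Typhoon Zeke: ΔP = 95; V ≈ 6.4 × 95^0.655 ≈ 126.35 kt.
Typhoon Mangkhut: ΔP = 57; V ≈ 6.4 × 57^0.655 ≈ 90.42 kt.
Difference ≈ 126.35 − 90.42 = 35.93 → 36 kt.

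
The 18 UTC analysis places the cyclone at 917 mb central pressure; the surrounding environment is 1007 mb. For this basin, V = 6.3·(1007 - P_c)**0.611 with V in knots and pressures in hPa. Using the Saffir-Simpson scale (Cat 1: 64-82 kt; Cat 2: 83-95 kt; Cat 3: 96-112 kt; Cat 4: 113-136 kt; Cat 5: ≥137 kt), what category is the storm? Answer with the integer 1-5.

3

ΔP = 1007 − 917 = 90 mb.
V ≈ 6.3 × 90^0.611 = 6.3 × 15.63 ≈ 98 kt.
98 kt falls in the Category 3 band.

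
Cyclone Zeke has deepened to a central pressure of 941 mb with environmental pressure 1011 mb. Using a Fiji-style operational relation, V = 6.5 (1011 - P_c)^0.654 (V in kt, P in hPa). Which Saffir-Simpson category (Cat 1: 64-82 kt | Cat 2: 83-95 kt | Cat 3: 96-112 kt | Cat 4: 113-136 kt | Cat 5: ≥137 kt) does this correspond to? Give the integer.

ΔP = 1011 − 941 = 70 mb.
V ≈ 6.5 × 70^0.654 = 6.5 × 16.10 ≈ 105 kt.
105 kt falls in the Category 3 band.

3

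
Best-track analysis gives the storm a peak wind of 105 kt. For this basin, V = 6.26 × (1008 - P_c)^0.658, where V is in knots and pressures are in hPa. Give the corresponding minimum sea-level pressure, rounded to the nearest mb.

935 mb

ΔP = (V / 6.26)^(1/0.658) = (105/6.26)^1.520.
105/6.26 = 16.773; 16.773^1.520 ≈ 72.63 mb.
P_c = 1008 − 72.63 = 935.37 ≈ 935 mb.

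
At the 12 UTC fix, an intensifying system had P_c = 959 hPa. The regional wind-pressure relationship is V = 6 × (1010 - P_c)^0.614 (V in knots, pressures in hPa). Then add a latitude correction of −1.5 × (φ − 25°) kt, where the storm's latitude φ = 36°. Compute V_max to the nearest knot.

51 kt

ΔP = 1010 − 959 = 51 hPa.
51^0.614 ≈ 11.180.
V ≈ 6 × 11.180 ≈ 67.1 kt.
Latitude correction: −1.5 × (36 − 25) = -16.5 kt.
Corrected V ≈ 50.6 kt → 51 kt.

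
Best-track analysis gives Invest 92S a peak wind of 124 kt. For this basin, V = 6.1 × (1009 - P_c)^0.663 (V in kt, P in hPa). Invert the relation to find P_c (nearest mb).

915 mb

ΔP = (V / 6.1)^(1/0.663) = (124/6.1)^1.508.
124/6.1 = 20.328; 20.328^1.508 ≈ 93.97 mb.
P_c = 1009 − 93.97 = 915.03 ≈ 915 mb.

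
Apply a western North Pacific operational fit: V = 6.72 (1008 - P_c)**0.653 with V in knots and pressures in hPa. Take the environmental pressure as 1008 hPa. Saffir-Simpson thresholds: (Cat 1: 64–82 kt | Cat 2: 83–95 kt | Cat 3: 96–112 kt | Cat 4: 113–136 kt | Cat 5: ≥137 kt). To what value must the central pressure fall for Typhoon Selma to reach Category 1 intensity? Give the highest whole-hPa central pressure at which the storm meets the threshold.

976 hPa

Category 1 begins at V = 64 kt.
Required ΔP = (64/6.72)^(1/0.653) = 9.524^1.531 ≈ 31.55 hPa.
P_c ≤ 1008 − 31.55 = 976.45, so the highest integer P_c is 976 hPa.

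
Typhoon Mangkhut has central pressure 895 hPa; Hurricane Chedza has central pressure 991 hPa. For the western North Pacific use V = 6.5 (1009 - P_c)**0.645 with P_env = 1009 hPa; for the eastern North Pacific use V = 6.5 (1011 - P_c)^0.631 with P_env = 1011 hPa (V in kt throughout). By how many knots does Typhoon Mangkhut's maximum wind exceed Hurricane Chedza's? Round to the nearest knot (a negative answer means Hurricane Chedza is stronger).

Typhoon Mangkhut: ΔP = 114; V ≈ 6.5 × 114^0.645 ≈ 137.92 kt.
Hurricane Chedza: ΔP = 20; V ≈ 6.5 × 20^0.631 ≈ 43.04 kt.
Difference ≈ 137.92 − 43.04 = 94.88 → 95 kt.

95 kt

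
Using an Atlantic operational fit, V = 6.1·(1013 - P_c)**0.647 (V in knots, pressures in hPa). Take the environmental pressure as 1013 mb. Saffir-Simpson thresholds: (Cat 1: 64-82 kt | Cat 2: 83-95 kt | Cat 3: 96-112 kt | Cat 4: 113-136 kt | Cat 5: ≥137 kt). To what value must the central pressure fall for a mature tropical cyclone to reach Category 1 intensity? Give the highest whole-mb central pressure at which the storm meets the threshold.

Category 1 begins at V = 64 kt.
Required ΔP = (64/6.1)^(1/0.647) = 10.492^1.546 ≈ 37.83 mb.
P_c ≤ 1013 − 37.83 = 975.17, so the highest integer P_c is 975 mb.

975 mb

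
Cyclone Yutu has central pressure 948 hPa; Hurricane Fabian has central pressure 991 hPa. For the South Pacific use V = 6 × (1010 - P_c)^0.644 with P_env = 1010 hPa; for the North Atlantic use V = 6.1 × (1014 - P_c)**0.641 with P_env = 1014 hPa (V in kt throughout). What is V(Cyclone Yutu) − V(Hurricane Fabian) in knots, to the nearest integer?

40 kt

Cyclone Yutu: ΔP = 62; V ≈ 6 × 62^0.644 ≈ 85.60 kt.
Hurricane Fabian: ΔP = 23; V ≈ 6.1 × 23^0.641 ≈ 45.52 kt.
Difference ≈ 85.60 − 45.52 = 40.08 → 40 kt.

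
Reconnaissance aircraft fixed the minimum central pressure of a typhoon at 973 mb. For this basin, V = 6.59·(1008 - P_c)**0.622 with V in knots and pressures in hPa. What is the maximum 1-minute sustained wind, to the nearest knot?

60 kt

ΔP = 1008 − 973 = 35 mb.
35^0.622 ≈ 9.129.
V ≈ 6.59 × 9.129 ≈ 60.2 kt.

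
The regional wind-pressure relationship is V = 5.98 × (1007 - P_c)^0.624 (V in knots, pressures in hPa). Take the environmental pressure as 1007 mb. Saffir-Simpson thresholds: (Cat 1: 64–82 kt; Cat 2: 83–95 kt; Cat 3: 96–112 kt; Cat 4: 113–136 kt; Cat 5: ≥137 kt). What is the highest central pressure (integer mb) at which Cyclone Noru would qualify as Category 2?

939 mb

Category 2 begins at V = 83 kt.
Required ΔP = (83/5.98)^(1/0.624) = 13.880^1.603 ≈ 67.72 mb.
P_c ≤ 1007 − 67.72 = 939.28, so the highest integer P_c is 939 mb.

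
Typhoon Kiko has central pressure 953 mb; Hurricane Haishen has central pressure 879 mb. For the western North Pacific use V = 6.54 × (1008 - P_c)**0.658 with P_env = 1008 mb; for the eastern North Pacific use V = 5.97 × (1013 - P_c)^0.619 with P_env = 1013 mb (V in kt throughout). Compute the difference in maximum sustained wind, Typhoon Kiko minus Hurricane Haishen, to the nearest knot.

-32 kt

Typhoon Kiko: ΔP = 55; V ≈ 6.54 × 55^0.658 ≈ 91.36 kt.
Hurricane Haishen: ΔP = 134; V ≈ 5.97 × 134^0.619 ≈ 123.78 kt.
Difference ≈ 91.36 − 123.78 = -32.42 → -32 kt.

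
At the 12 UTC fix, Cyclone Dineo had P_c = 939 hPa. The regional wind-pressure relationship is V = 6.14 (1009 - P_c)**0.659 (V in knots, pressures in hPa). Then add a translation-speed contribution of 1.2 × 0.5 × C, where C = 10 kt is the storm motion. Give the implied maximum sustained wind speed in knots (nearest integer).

107 kt

ΔP = 1009 − 939 = 70 hPa.
70^0.659 ≈ 16.441.
V ≈ 6.14 × 16.441 ≈ 100.9 kt.
Translation term: 1.2 × 0.5 × 10 = 6 kt.
Corrected V ≈ 106.9 kt → 107 kt.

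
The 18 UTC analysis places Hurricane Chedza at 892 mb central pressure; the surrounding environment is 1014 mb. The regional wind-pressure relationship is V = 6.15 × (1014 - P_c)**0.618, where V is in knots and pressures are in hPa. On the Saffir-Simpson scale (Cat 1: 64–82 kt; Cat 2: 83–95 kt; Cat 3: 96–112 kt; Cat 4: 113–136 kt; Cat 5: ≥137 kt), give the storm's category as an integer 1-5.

ΔP = 1014 − 892 = 122 mb.
V ≈ 6.15 × 122^0.618 = 6.15 × 19.47 ≈ 120 kt.
120 kt falls in the Category 4 band.

4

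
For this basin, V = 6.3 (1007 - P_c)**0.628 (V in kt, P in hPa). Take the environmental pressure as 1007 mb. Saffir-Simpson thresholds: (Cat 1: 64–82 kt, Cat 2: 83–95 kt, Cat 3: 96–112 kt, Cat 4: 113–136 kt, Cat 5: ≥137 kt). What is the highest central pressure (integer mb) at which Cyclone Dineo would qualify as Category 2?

Category 2 begins at V = 83 kt.
Required ΔP = (83/6.3)^(1/0.628) = 13.175^1.592 ≈ 60.68 mb.
P_c ≤ 1007 − 60.68 = 946.32, so the highest integer P_c is 946 mb.

946 mb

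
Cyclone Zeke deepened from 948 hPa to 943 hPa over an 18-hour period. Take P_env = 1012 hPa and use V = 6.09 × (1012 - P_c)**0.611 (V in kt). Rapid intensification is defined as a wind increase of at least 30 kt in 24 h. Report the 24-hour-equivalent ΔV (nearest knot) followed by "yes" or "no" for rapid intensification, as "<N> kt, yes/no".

V₁: ΔP = 64, V ≈ 6.09 × 64^0.611 ≈ 77.30 kt.
V₂: ΔP = 69, V ≈ 6.09 × 69^0.611 ≈ 80.94 kt.
ΔV over 18 h = 3.64 kt → 24 h equivalent = 3.64 × 24/18 ≈ 4.85 kt.
5 kt < 30 kt ⇒ not rapid intensification.

5 kt, no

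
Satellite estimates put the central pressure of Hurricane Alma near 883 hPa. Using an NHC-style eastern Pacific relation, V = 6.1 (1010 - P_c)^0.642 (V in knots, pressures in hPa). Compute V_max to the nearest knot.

137 kt

ΔP = 1010 − 883 = 127 hPa.
127^0.642 ≈ 22.420.
V ≈ 6.1 × 22.420 ≈ 136.8 kt.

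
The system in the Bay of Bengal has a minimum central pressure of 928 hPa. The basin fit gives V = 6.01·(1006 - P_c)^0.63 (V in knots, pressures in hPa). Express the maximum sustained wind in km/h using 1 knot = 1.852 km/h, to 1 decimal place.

ΔP = 1006 − 928 = 78 hPa.
V ≈ 6.01 × 78^0.63 = 6.01 × 15.560 ≈ 93.518 kt.
93.518 × 1.852 ≈ 173.19 km/h → 173.2 km/h.

173.2 km/h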